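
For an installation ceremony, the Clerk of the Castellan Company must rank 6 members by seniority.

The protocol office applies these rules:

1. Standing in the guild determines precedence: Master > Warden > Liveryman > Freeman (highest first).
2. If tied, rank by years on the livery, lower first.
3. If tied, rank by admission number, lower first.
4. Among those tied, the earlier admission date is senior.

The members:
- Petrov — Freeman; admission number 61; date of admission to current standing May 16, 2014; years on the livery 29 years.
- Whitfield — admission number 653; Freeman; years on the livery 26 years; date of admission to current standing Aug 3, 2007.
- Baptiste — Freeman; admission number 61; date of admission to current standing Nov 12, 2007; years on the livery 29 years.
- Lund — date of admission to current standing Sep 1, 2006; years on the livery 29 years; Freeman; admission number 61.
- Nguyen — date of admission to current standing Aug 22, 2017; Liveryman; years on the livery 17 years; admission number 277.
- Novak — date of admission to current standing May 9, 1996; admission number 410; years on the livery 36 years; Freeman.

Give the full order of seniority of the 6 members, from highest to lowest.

Nguyen, Whitfield, Lund, Baptiste, Petrov, Novak

By standing in the guild: Nguyen (Liveryman); then Whitfield, Lund, Baptiste, Petrov and Novak (Freeman).
Among Whitfield, Lund, Baptiste, Petrov and Novak, by years on the livery (lower first): Whitfield (26 years) before Lund, Baptiste and Petrov (29 years) before Novak (36 years).
Lund, Baptiste and Petrov all have admission number 61, so the next rule applies.
Among Lund, Baptiste and Petrov, by date of admission to current standing (earlier first): Lund (Sep 1, 2006) before Baptiste (Nov 12, 2007) before Petrov (May 16, 2014).
Full order: Nguyen, Whitfield, Lund, Baptiste, Petrov, Novak.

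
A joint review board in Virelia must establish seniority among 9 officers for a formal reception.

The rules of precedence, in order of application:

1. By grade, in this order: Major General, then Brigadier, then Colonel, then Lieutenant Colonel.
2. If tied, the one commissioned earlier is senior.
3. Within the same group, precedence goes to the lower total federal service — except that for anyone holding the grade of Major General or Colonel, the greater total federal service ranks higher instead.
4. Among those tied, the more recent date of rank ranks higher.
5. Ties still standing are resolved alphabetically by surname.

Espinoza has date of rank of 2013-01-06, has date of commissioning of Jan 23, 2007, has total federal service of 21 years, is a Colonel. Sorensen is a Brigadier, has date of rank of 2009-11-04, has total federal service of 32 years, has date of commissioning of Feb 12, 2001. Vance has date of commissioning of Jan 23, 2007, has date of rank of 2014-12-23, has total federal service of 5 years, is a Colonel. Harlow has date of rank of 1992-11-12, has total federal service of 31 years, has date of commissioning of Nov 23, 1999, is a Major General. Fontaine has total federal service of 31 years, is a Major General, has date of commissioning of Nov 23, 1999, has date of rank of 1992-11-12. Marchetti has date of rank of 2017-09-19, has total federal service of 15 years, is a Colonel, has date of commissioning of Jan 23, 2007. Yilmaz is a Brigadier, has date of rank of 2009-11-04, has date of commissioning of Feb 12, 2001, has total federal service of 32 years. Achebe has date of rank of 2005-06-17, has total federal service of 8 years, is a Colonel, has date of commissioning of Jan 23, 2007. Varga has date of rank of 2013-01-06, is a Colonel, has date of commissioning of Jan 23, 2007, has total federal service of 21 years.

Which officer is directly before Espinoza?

By grade: Fontaine and Harlow (Major General); then Sorensen and Yilmaz (Brigadier); then Espinoza, Varga, Marchetti, Achebe and Vance (Colonel).
Fontaine and Harlow both have date of commissioning Nov 23, 1999, so the next rule applies.
Fontaine and Harlow both have total federal service 31 years, so the next rule applies.
Fontaine and Harlow both have date of rank 1992-11-12, so the next rule applies.
Among Fontaine and Harlow, alphabetically by surname: Fontaine before Harlow.
Sorensen and Yilmaz both have date of commissioning Feb 12, 2001, so the next rule applies.
Sorensen and Yilmaz both have total federal service 32 years, so the next rule applies.
Sorensen and Yilmaz both have date of rank 2009-11-04, so the next rule applies.
Among Sorensen and Yilmaz, alphabetically by surname: Sorensen before Yilmaz.
Espinoza, Varga, Marchetti, Achebe and Vance all have date of commissioning Jan 23, 2007, so the next rule applies.
Among Espinoza, Varga, Marchetti, Achebe and Vance, by total federal service (higher first) (reversed rule for this group): Espinoza and Varga (21 years) before Marchetti (15 years) before Achebe (8 years) before Vance (5 years).
Espinoza and Varga both have date of rank 2013-01-06, so the next rule applies.
Among Espinoza and Varga, alphabetically by surname: Espinoza before Varga.
Order: Fontaine, Harlow, Sorensen, Yilmaz, Espinoza, Varga, Marchetti, Achebe, Vance.

Yilmaz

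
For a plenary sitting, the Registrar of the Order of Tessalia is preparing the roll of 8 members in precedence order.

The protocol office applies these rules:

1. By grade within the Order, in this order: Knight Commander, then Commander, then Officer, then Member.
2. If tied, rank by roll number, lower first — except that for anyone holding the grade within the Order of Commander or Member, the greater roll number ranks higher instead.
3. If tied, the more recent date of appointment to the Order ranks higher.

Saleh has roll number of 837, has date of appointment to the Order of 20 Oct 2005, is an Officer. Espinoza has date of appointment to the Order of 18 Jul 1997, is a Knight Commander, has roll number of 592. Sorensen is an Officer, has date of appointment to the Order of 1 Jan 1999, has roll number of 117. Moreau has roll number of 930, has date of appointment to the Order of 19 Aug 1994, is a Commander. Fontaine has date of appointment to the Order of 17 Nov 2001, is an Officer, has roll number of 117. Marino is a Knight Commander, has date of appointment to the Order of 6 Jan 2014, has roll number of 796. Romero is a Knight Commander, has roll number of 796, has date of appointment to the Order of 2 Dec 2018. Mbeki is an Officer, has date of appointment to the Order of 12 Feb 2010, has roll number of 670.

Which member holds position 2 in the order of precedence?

Romero

By grade within the Order: Espinoza, Romero and Marino (Knight Commander); then Moreau (Commander); then Fontaine, Sorensen, Mbeki and Saleh (Officer).
Among Espinoza, Romero and Marino, by roll number (lower first): Espinoza (592) before Romero and Marino (796).
Among Romero and Marino, by date of appointment to the Order (later first): Romero (2 Dec 2018) before Marino (6 Jan 2014).
Among Fontaine, Sorensen, Mbeki and Saleh, by roll number (lower first): Fontaine and Sorensen (117) before Mbeki (670) before Saleh (837).
Among Fontaine and Sorensen, by date of appointment to the Order (later first): Fontaine (17 Nov 2001) before Sorensen (1 Jan 1999).
Order: Espinoza, Romero, Marino, Moreau, Fontaine, Sorensen, Mbeki, Saleh.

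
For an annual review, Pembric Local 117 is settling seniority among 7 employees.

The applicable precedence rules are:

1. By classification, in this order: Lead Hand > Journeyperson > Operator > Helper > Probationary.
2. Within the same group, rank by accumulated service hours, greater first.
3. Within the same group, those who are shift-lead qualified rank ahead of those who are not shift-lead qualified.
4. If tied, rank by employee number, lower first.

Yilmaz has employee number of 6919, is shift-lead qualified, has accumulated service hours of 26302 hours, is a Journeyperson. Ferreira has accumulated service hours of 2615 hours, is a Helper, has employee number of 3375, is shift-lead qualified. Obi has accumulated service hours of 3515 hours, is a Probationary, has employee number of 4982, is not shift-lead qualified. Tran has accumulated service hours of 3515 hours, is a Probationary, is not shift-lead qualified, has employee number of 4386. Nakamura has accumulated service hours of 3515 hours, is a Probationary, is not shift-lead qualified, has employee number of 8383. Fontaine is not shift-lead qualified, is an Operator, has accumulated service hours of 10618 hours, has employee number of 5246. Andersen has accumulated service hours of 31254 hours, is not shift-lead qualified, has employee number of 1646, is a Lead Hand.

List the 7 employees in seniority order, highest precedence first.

Andersen, Yilmaz, Fontaine, Ferreira, Tran, Obi, Nakamura

By classification: Andersen (Lead Hand); then Yilmaz (Journeyperson); then Fontaine (Operator); then Ferreira (Helper); then Tran, Obi and Nakamura (Probationary).
Tran, Obi and Nakamura all have accumulated service hours 3515 hours, so the next rule applies.
Tran, Obi and Nakamura are each not shift-lead qualified, so the next rule applies.
Among Tran, Obi and Nakamura, by employee number (lower first): Tran (4386) before Obi (4982) before Nakamura (8383).
Full order: Andersen, Yilmaz, Fontaine, Ferreira, Tran, Obi, Nakamura.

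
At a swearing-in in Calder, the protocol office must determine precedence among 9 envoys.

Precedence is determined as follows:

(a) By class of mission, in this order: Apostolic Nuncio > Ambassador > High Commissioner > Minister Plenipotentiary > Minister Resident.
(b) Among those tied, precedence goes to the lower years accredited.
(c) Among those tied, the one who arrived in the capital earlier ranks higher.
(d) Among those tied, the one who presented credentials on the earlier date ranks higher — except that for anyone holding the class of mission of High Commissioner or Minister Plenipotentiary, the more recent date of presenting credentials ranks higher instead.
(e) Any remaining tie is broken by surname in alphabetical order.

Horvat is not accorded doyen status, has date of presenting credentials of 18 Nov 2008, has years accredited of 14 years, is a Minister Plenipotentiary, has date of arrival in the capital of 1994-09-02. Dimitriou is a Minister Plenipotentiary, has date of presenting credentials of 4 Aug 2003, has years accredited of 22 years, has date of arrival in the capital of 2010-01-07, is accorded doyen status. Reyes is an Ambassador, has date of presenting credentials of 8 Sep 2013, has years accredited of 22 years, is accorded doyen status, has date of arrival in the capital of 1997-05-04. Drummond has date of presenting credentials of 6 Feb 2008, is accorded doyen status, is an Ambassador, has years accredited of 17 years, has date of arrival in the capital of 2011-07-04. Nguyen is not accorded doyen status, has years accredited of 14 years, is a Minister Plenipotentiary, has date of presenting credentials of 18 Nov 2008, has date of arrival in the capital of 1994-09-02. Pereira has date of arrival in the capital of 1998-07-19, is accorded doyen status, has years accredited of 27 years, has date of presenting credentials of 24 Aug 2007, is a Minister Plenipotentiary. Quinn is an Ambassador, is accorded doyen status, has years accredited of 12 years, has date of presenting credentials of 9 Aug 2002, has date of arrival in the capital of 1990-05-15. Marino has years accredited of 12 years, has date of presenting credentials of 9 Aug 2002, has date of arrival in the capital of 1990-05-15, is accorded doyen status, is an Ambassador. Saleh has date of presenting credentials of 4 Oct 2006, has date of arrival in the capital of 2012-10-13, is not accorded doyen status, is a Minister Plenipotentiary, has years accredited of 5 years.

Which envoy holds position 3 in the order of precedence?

Drummond

By class of mission: Marino, Quinn, Drummond and Reyes (Ambassador); then Saleh, Horvat, Nguyen, Dimitriou and Pereira (Minister Plenipotentiary).
Among Marino, Quinn, Drummond and Reyes, by years accredited (lower first): Marino and Quinn (12 years) before Drummond (17 years) before Reyes (22 years).
Marino and Quinn both have date of arrival in the capital 1990-05-15, so the next rule applies.
Marino and Quinn both have date of presenting credentials 9 Aug 2002, so the next rule applies.
Among Marino and Quinn, alphabetically by surname: Marino before Quinn.
Among Saleh, Horvat, Nguyen, Dimitriou and Pereira, by years accredited (lower first): Saleh (5 years) before Horvat and Nguyen (14 years) before Dimitriou (22 years) before Pereira (27 years).
Horvat and Nguyen both have date of arrival in the capital 1994-09-02, so the next rule applies.
Horvat and Nguyen both have date of presenting credentials 18 Nov 2008, so the next rule applies.
Among Horvat and Nguyen, alphabetically by surname: Horvat before Nguyen.
Order: Marino, Quinn, Drummond, Reyes, Saleh, Horvat, Nguyen, Dimitriou, Pereira.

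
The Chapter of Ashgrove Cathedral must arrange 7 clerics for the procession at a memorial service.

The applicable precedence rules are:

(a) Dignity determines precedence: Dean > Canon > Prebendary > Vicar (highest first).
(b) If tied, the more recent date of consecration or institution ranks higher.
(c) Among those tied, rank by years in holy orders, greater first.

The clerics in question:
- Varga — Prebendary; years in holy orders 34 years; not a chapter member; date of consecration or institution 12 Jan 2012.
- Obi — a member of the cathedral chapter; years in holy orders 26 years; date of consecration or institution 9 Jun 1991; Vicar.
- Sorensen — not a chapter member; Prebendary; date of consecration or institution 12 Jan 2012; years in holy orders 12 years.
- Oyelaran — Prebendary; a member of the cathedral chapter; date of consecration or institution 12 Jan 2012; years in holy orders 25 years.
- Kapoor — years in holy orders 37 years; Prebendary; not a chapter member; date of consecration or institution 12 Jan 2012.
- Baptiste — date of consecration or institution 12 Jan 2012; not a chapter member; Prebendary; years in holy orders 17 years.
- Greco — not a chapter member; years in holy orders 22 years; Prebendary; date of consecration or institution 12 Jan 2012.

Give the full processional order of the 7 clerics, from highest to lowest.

Kapoor, Varga, Oyelaran, Greco, Baptiste, Sorensen, Obi

By dignity: Kapoor, Varga, Oyelaran, Greco, Baptiste and Sorensen (Prebendary); then Obi (Vicar).
Kapoor, Varga, Oyelaran, Greco, Baptiste and Sorensen all have date of consecration or institution 12 Jan 2012, so the next rule applies.
Among Kapoor, Varga, Oyelaran, Greco, Baptiste and Sorensen, by years in holy orders (higher first): Kapoor (37 years) before Varga (34 years) before Oyelaran (25 years) before Greco (22 years) before Baptiste (17 years) before Sorensen (12 years).
Full order: Kapoor, Varga, Oyelaran, Greco, Baptiste, Sorensen, Obi.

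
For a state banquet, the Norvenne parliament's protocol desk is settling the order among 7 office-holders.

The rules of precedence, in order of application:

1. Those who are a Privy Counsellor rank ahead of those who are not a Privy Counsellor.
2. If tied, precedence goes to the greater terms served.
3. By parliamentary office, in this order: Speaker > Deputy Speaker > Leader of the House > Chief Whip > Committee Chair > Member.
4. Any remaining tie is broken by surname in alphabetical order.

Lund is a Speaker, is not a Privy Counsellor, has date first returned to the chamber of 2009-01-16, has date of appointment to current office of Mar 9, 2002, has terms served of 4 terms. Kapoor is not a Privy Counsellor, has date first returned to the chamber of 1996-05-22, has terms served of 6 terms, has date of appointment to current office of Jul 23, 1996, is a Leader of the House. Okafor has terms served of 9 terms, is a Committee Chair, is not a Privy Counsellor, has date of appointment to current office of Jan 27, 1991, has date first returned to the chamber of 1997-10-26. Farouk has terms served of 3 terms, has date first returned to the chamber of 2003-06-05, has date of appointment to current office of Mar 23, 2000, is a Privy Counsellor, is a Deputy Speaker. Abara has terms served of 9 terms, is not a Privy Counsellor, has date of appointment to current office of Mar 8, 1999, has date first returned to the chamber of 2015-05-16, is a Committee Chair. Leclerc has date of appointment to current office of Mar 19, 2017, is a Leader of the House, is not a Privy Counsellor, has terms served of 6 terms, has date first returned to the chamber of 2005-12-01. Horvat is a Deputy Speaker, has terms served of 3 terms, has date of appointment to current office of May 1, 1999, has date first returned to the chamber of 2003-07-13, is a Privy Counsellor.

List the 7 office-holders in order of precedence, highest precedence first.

By the first rule: Farouk and Horvat (both a Privy Counsellor); then Abara, Okafor, Kapoor, Leclerc and Lund (each not a Privy Counsellor).
Farouk and Horvat both have terms served 3 terms, so the next rule applies.
Farouk and Horvat are each Deputy Speaker, so the next rule applies.
Among Farouk and Horvat, alphabetically by surname: Farouk before Horvat.
Among Abara, Okafor, Kapoor, Leclerc and Lund, by terms served (higher first): Abara and Okafor (9 terms) before Kapoor and Leclerc (6 terms) before Lund (4 terms).
Abara and Okafor are each Committee Chair, so the next rule applies.
Among Abara and Okafor, alphabetically by surname: Abara before Okafor.
Kapoor and Leclerc are each Leader of the House, so the next rule applies.
Among Kapoor and Leclerc, alphabetically by surname: Kapoor before Leclerc.
Full order: Farouk, Horvat, Abara, Okafor, Kapoor, Leclerc, Lund.

Farouk, Horvat, Abara, Okafor, Kapoor, Leclerc, Lund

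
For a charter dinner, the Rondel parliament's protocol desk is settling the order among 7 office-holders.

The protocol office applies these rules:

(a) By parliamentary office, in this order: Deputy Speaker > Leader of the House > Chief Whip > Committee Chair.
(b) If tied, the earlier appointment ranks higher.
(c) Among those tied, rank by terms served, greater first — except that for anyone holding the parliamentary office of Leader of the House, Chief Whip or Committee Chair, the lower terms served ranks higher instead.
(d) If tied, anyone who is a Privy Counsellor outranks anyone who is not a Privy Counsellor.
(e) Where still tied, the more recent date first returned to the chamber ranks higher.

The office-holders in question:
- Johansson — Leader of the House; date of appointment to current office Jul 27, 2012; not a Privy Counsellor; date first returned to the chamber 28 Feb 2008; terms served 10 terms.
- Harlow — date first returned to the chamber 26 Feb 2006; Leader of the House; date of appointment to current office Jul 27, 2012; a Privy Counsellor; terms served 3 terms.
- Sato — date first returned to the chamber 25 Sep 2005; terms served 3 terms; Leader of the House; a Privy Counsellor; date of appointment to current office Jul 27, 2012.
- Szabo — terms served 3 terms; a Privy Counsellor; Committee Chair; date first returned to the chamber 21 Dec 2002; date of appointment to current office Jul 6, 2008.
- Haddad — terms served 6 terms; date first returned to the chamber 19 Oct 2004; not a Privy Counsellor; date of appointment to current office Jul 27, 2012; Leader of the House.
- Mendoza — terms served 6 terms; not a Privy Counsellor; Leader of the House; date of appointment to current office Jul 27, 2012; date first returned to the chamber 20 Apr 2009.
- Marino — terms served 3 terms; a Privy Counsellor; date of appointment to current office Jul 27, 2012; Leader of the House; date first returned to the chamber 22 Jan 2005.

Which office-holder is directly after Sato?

By parliamentary office: Harlow, Sato, Marino, Mendoza, Haddad and Johansson (Leader of the House); then Szabo (Committee Chair).
Harlow, Sato, Marino, Mendoza, Haddad and Johansson all have date of appointment to current office Jul 27, 2012, so the next rule applies.
Among Harlow, Sato, Marino, Mendoza, Haddad and Johansson, by terms served (lower first) (reversed rule for this group): Harlow, Sato and Marino (3 terms) before Mendoza and Haddad (6 terms) before Johansson (10 terms).
Harlow, Sato and Marino are each a Privy Counsellor, so the next rule applies.
Among Harlow, Sato and Marino, by date first returned to the chamber (later first): Harlow (26 Feb 2006) before Sato (25 Sep 2005) before Marino (22 Jan 2005).
Mendoza and Haddad are each not a Privy Counsellor, so the next rule applies.
Among Mendoza and Haddad, by date first returned to the chamber (later first): Mendoza (20 Apr 2009) before Haddad (19 Oct 2004).
Order: Harlow, Sato, Marino, Mendoza, Haddad, Johansson, Szabo.

Marino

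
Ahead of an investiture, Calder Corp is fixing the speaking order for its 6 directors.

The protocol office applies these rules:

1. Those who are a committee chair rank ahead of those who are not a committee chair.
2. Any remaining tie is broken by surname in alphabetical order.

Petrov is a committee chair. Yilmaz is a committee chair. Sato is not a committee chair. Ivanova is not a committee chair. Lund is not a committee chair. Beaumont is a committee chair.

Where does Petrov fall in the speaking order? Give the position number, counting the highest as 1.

2

By the first rule: Beaumont, Petrov and Yilmaz (each a committee chair); then Ivanova, Lund and Sato (each not a committee chair).
Among Beaumont, Petrov and Yilmaz, alphabetically by surname: Beaumont before Petrov before Yilmaz.
Among Ivanova, Lund and Sato, alphabetically by surname: Ivanova before Lund before Sato.
Order: Beaumont, Petrov, Yilmaz, Ivanova, Lund, Sato. So position 2.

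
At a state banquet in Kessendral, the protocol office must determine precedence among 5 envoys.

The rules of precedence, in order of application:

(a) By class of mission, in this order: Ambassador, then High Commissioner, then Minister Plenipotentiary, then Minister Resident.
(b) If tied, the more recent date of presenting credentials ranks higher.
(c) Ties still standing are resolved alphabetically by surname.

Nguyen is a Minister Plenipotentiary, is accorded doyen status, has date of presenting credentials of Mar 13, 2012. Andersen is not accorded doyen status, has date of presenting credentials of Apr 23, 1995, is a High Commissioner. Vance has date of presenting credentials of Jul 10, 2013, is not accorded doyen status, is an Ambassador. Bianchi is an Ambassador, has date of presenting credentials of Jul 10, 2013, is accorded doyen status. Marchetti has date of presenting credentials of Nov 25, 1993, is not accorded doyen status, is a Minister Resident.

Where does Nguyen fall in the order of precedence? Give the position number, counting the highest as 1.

By class of mission: Bianchi and Vance (Ambassador); then Andersen (High Commissioner); then Nguyen (Minister Plenipotentiary); then Marchetti (Minister Resident).
Bianchi and Vance both have date of presenting credentials Jul 10, 2013, so the next rule applies.
Among Bianchi and Vance, alphabetically by surname: Bianchi before Vance.
Order: Bianchi, Vance, Andersen, Nguyen, Marchetti. So position 4.

4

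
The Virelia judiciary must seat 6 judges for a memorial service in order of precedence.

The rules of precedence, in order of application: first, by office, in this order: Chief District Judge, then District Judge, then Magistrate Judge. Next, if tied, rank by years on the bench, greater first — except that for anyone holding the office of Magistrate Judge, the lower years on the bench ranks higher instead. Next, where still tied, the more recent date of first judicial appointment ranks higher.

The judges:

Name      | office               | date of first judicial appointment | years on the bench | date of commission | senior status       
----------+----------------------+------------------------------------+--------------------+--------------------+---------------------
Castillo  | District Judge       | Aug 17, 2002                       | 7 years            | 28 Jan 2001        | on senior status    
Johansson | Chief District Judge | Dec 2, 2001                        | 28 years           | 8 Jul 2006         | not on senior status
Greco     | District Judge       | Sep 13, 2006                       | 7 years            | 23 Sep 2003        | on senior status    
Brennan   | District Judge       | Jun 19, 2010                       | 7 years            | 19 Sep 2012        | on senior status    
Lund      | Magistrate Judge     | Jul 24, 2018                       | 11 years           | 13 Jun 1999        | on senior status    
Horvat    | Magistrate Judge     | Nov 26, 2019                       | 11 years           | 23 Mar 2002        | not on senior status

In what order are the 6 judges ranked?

Johansson, Brennan, Greco, Castillo, Horvat, Lund

By office: Johansson (Chief District Judge); then Brennan, Greco and Castillo (District Judge); then Horvat and Lund (Magistrate Judge).
Brennan, Greco and Castillo all have years on the bench 7 years, so the next rule applies.
Among Brennan, Greco and Castillo, by date of first judicial appointment (later first): Brennan (Jun 19, 2010) before Greco (Sep 13, 2006) before Castillo (Aug 17, 2002).
Horvat and Lund both have years on the bench 11 years, so the next rule applies.
Among Horvat and Lund, by date of first judicial appointment (later first): Horvat (Nov 26, 2019) before Lund (Jul 24, 2018).
Full order: Johansson, Brennan, Greco, Castillo, Horvat, Lund.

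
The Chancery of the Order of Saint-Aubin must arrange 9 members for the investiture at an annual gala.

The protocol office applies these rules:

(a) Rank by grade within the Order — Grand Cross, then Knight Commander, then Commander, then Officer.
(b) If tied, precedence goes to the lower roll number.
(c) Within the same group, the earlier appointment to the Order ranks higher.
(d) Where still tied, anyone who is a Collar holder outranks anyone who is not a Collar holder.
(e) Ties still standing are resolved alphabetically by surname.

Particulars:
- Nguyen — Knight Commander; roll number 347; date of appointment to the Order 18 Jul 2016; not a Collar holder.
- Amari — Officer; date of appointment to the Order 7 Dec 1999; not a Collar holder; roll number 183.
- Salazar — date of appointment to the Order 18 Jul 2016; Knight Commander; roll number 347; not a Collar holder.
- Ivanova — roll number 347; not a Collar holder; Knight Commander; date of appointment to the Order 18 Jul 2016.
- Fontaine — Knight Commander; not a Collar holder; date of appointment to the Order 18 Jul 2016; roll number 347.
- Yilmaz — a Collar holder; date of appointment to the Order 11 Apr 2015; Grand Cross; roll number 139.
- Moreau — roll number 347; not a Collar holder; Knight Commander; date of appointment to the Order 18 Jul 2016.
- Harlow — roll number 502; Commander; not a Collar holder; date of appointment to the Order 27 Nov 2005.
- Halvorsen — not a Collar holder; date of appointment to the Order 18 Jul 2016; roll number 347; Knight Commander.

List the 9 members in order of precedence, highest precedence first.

Yilmaz, Fontaine, Halvorsen, Ivanova, Moreau, Nguyen, Salazar, Harlow, Amari

By grade within the Order: Yilmaz (Grand Cross); then Fontaine, Halvorsen, Ivanova, Moreau, Nguyen and Salazar (Knight Commander); then Harlow (Commander); then Amari (Officer).
Fontaine, Halvorsen, Ivanova, Moreau, Nguyen and Salazar all have roll number 347, so the next rule applies.
Fontaine, Halvorsen, Ivanova, Moreau, Nguyen and Salazar all have date of appointment to the Order 18 Jul 2016, so the next rule applies.
Fontaine, Halvorsen, Ivanova, Moreau, Nguyen and Salazar are each not a Collar holder, so the next rule applies.
Among Fontaine, Halvorsen, Ivanova, Moreau, Nguyen and Salazar, alphabetically by surname: Fontaine before Halvorsen before Ivanova before Moreau before Nguyen before Salazar.
Full order: Yilmaz, Fontaine, Halvorsen, Ivanova, Moreau, Nguyen, Salazar, Harlow, Amari.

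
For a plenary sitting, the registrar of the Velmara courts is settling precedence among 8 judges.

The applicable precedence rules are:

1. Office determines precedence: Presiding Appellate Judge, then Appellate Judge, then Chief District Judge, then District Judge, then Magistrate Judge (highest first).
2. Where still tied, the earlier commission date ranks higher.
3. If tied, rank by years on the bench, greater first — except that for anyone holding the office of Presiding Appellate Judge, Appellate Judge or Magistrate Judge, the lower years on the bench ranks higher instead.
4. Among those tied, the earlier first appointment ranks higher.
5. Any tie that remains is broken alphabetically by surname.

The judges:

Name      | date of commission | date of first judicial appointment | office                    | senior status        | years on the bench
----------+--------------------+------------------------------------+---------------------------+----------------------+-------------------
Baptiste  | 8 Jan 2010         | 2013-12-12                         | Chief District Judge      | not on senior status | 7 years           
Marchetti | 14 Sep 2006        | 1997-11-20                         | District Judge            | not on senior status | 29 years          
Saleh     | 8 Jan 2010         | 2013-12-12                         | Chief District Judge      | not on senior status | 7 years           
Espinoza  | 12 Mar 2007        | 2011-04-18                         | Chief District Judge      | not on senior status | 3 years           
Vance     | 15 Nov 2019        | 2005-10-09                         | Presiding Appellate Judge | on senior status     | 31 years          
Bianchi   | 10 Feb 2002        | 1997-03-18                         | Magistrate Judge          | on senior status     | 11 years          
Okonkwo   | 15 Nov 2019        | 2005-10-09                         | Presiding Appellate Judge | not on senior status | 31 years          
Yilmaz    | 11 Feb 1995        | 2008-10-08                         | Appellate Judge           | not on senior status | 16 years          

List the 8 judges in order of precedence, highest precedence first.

Okonkwo, Vance, Yilmaz, Espinoza, Baptiste, Saleh, Marchetti, Bianchi

By office: Okonkwo and Vance (Presiding Appellate Judge); then Yilmaz (Appellate Judge); then Espinoza, Baptiste and Saleh (Chief District Judge); then Marchetti (District Judge); then Bianchi (Magistrate Judge).
Okonkwo and Vance both have date of commission 15 Nov 2019, so the next rule applies.
Okonkwo and Vance both have years on the bench 31 years, so the next rule applies.
Okonkwo and Vance both have date of first judicial appointment 2005-10-09, so the next rule applies.
Among Okonkwo and Vance, alphabetically by surname: Okonkwo before Vance.
Among Espinoza, Baptiste and Saleh, by date of commission (earlier first): Espinoza (12 Mar 2007) before Baptiste and Saleh (8 Jan 2010).
Baptiste and Saleh both have years on the bench 7 years, so the next rule applies.
Baptiste and Saleh both have date of first judicial appointment 2013-12-12, so the next rule applies.
Among Baptiste and Saleh, alphabetically by surname: Baptiste before Saleh.
Full order: Okonkwo, Vance, Yilmaz, Espinoza, Baptiste, Saleh, Marchetti, Bianchi.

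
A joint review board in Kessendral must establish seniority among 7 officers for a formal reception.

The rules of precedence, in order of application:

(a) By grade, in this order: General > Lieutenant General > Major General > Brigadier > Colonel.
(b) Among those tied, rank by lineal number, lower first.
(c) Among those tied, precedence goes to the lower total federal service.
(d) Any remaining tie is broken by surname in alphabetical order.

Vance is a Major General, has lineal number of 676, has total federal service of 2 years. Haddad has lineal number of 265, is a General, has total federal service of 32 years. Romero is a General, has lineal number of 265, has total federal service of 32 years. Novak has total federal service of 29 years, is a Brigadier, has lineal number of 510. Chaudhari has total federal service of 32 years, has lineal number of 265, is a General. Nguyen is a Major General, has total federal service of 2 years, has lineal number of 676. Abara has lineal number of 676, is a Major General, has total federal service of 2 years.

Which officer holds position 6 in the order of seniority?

Vance

By grade: Chaudhari, Haddad and Romero (General); then Abara, Nguyen and Vance (Major General); then Novak (Brigadier).
Chaudhari, Haddad and Romero all have lineal number 265, so the next rule applies.
Chaudhari, Haddad and Romero all have total federal service 32 years, so the next rule applies.
Among Chaudhari, Haddad and Romero, alphabetically by surname: Chaudhari before Haddad before Romero.
Abara, Nguyen and Vance all have lineal number 676, so the next rule applies.
Abara, Nguyen and Vance all have total federal service 2 years, so the next rule applies.
Among Abara, Nguyen and Vance, alphabetically by surname: Abara before Nguyen before Vance.
Order: Chaudhari, Haddad, Romero, Abara, Nguyen, Vance, Novak.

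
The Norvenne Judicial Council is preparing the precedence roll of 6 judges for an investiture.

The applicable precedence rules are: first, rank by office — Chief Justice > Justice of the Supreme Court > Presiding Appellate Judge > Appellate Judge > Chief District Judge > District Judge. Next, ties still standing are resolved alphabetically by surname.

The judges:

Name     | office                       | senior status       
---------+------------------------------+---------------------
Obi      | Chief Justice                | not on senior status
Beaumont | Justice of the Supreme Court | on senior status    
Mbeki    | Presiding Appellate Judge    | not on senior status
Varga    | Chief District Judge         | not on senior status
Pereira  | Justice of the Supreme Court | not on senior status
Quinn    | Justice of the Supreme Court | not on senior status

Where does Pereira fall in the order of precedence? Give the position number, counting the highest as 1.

By office: Obi (Chief Justice); then Beaumont, Pereira and Quinn (Justice of the Supreme Court); then Mbeki (Presiding Appellate Judge); then Varga (Chief District Judge).
Among Beaumont, Pereira and Quinn, alphabetically by surname: Beaumont before Pereira before Quinn.
Order: Obi, Beaumont, Pereira, Quinn, Mbeki, Varga. So position 3.

3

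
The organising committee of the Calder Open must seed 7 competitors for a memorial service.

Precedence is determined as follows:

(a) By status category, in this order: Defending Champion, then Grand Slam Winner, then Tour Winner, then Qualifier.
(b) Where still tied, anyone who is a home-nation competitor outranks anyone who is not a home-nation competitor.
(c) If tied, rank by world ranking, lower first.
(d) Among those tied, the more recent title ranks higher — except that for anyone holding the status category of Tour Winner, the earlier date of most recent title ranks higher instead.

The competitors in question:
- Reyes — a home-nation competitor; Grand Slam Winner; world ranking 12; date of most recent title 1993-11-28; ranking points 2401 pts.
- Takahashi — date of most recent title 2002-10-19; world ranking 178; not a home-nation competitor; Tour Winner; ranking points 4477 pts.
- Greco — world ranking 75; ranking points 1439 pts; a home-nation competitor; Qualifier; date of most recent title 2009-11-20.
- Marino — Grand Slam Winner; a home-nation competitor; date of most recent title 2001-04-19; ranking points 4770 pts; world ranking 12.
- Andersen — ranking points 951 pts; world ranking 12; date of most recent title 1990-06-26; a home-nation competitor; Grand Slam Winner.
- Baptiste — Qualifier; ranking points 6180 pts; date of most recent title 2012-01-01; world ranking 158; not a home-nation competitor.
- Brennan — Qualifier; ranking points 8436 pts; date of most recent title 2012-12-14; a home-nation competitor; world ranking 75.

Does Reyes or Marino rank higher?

Marino

By status category: Marino, Reyes and Andersen (Grand Slam Winner); then Takahashi (Tour Winner); then Brennan, Greco and Baptiste (Qualifier).
Marino, Reyes and Andersen are each a home-nation competitor, so the next rule applies.
Marino, Reyes and Andersen all have world ranking 12, so the next rule applies.
Among Marino, Reyes and Andersen, by date of most recent title (later first): Marino (2001-04-19) before Reyes (1993-11-28) before Andersen (1990-06-26).
Among Brennan, Greco and Baptiste, a home-nation competitor before not a home-nation competitor: Brennan and Greco (a home-nation competitor) before Baptiste (not a home-nation competitor).
Brennan and Greco both have world ranking 75, so the next rule applies.
Among Brennan and Greco, by date of most recent title (later first): Brennan (2012-12-14) before Greco (2009-11-20).
So Marino takes precedence.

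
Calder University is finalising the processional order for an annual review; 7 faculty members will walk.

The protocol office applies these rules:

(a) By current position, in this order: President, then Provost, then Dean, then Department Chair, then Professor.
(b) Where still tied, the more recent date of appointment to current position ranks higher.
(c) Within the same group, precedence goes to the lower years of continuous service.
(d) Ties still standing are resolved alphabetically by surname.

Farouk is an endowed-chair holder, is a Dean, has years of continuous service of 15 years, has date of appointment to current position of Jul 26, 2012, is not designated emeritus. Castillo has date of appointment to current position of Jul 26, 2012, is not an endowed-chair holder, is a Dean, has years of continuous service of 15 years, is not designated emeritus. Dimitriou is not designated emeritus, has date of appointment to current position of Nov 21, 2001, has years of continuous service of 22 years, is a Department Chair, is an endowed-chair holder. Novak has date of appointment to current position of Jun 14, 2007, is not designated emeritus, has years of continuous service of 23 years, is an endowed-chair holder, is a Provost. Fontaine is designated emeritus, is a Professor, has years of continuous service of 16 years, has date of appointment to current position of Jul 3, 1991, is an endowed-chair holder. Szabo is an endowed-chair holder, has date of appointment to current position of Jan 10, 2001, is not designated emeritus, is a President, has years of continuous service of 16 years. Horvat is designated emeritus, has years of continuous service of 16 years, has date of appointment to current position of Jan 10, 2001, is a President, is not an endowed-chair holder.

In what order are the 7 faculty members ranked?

By current position: Horvat and Szabo (President); then Novak (Provost); then Castillo and Farouk (Dean); then Dimitriou (Department Chair); then Fontaine (Professor).
Horvat and Szabo both have date of appointment to current position Jan 10, 2001, so the next rule applies.
Horvat and Szabo both have years of continuous service 16 years, so the next rule applies.
Among Horvat and Szabo, alphabetically by surname: Horvat before Szabo.
Castillo and Farouk both have date of appointment to current position Jul 26, 2012, so the next rule applies.
Castillo and Farouk both have years of continuous service 15 years, so the next rule applies.
Among Castillo and Farouk, alphabetically by surname: Castillo before Farouk.
Full order: Horvat, Szabo, Novak, Castillo, Farouk, Dimitriou, Fontaine.

Horvat, Szabo, Novak, Castillo, Farouk, Dimitriou, Fontaine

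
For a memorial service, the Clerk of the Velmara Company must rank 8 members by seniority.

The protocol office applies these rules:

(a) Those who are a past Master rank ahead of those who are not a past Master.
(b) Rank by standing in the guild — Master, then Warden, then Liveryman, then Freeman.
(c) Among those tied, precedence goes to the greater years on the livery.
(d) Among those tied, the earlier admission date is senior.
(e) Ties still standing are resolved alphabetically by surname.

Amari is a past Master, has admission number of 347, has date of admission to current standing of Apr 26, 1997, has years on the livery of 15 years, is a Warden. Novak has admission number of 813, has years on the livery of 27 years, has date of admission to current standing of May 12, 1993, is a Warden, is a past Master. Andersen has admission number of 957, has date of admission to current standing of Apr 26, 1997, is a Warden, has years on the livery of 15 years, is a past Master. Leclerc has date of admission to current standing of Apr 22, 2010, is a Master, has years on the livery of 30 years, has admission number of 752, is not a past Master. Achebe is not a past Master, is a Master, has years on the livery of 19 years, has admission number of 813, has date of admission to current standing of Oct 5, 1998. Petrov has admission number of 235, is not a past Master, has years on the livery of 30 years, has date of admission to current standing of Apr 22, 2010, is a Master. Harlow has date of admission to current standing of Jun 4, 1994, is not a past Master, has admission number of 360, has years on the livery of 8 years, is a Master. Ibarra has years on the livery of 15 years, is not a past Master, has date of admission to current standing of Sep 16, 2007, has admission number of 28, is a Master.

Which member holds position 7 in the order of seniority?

By the first rule: Novak, Amari and Andersen (each a past Master); then Leclerc, Petrov, Achebe, Ibarra and Harlow (each not a past Master).
Novak, Amari and Andersen are each Warden, so the next rule applies.
Among Novak, Amari and Andersen, by years on the livery (higher first): Novak (27 years) before Amari and Andersen (15 years).
Amari and Andersen both have date of admission to current standing Apr 26, 1997, so the next rule applies.
Among Amari and Andersen, alphabetically by surname: Amari before Andersen.
Leclerc, Petrov, Achebe, Ibarra and Harlow are each Master, so the next rule applies.
Among Leclerc, Petrov, Achebe, Ibarra and Harlow, by years on the livery (higher first): Leclerc and Petrov (30 years) before Achebe (19 years) before Ibarra (15 years) before Harlow (8 years).
Leclerc and Petrov both have date of admission to current standing Apr 22, 2010, so the next rule applies.
Among Leclerc and Petrov, alphabetically by surname: Leclerc before Petrov.
Order: Novak, Amari, Andersen, Leclerc, Petrov, Achebe, Ibarra, Harlow.

Ibarra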